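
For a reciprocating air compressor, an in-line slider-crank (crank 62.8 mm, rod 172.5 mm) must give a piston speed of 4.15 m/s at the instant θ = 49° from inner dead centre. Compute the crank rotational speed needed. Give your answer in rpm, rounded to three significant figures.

670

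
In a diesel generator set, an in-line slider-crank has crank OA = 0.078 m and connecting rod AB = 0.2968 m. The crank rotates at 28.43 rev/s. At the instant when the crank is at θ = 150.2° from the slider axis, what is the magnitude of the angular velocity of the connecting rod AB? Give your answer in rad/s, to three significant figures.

41.1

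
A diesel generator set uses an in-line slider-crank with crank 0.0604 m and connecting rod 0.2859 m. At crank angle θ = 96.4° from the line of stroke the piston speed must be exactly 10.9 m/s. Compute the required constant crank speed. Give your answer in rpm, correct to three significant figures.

For an in-line slider-crank, |v_piston| = rω|sinθ|·[1 + r cosθ/√(L² − r² sin²θ)].
With r = 0.0604 m, L = 0.2859 m, θ = 96.4°: the bracketed kinematic factor |dx/dθ| = 0.058578 m.
ω = v/|dx/dθ| = 10.9/0.058578 = 186.08 rad/s.
N = 60ω/(2π) = 1776.9 rpm.

1780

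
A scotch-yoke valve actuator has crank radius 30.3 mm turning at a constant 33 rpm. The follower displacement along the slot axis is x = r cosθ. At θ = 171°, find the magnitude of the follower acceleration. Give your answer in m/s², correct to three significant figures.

ω = 3.456 rad/s (from 33 rpm).
x = r cosθ ⇒ ẍ = −rω² cosθ (ω constant).
|a| = rω²|cosθ| = 0.0303·(3.456)²·|cos 171°| = 0.35739 m/s².

0.357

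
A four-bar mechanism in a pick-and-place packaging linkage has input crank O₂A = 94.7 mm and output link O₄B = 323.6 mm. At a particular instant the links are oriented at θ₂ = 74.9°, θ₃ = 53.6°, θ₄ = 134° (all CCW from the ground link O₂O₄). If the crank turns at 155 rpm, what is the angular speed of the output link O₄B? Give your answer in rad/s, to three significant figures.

ω₂ = 16.23 rad/s (from 155 rpm).
Differentiating the loop-closure r₂e^{iθ₂}+r₃e^{iθ₃}=r₁+r₄e^{iθ₄} gives r₂ω₂e^{iθ₂}+r₃ω₃e^{iθ₃}=r₄ω₄e^{iθ₄}.
Eliminating the other unknown: ω₄ = r₂ω₂ sin(θ₂−θ₃) / [r₄ sin(θ₄−θ₃)].
Numerator sine = +0.36325; denominator sine = +0.98600.
Result = 0.0947·16.23·(+0.36325) / (0.3236·(+0.98600)) = +1.75 rad/s; magnitude 1.75 rad/s.

1.75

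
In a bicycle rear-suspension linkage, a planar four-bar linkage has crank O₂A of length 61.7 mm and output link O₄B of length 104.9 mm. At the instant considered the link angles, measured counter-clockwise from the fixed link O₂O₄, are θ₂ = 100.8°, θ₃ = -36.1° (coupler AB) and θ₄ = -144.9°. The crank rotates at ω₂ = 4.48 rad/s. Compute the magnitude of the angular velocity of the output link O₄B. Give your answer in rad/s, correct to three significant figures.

ω₂ = 4.48 rad/s
Differentiating the loop-closure r₂e^{iθ₂}+r₃e^{iθ₃}=r₁+r₄e^{iθ₄} gives r₂ω₂e^{iθ₂}+r₃ω₃e^{iθ₃}=r₄ω₄e^{iθ₄}.
Eliminating the other unknown: ω₄ = r₂ω₂ sin(θ₂−θ₃) / [r₄ sin(θ₄−θ₃)].
Numerator sine = +0.68327; denominator sine = -0.94665.
Result = 0.0617·4.48·(+0.68327) / (0.1049·(-0.94665)) = -1.9019 rad/s; magnitude 1.9019 rad/s.

1.90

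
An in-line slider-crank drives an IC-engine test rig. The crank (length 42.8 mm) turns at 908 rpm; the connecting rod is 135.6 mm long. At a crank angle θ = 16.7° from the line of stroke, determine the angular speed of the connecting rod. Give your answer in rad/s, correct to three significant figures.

ω = 95.09 rad/s (converted from 908 rpm).
The rod makes angle φ with the slider axis where L sinφ = r sinθ; differentiating, L cosφ·φ̇ = r ω cosθ.
L cosφ = √(L² − r² sin²θ) = 0.13504 m.
|ω_rod| = r ω |cosθ| / √(L² − r² sin²θ) = 0.0428·95.09·0.95782/0.13504 = 28.865 rad/s.

28.9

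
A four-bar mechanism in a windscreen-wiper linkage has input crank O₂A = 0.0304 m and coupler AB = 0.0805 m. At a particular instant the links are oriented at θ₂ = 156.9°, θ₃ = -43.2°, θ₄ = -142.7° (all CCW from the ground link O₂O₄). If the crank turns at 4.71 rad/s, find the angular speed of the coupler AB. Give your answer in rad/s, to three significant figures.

ω₂ = 4.71 rad/s
Differentiating the loop-closure r₂e^{iθ₂}+r₃e^{iθ₃}=r₁+r₄e^{iθ₄} gives r₂ω₂e^{iθ₂}+r₃ω₃e^{iθ₃}=r₄ω₄e^{iθ₄}.
Eliminating the other unknown: ω₃ = r₂ω₂ sin(θ₄−θ₂) / [r₃ sin(θ₃−θ₄)].
Numerator sine = +0.86949; denominator sine = +0.98629.
Result = 0.0304·4.71·(+0.86949) / (0.0805·(+0.98629)) = +1.5681 rad/s; magnitude 1.5681 rad/s.

1.57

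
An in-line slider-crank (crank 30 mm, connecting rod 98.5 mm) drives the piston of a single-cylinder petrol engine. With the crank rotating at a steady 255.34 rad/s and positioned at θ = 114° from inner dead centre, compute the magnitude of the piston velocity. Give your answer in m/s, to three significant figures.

ω = 255.3 rad/s
For an in-line slider-crank, x = r cosθ + √(L² − r² sin²θ), so v = −rω sinθ·[1 + r cosθ/√(L² − r² sin²θ)].
With r = 0.03 m, L = 0.0985 m, θ = 114°: √(L² − r² sin²θ) = 0.09461 m.
v = −0.03·255.3·0.91355·[1 + 0.03·-0.40674/0.09461] = -6.0954 m/s.
|v| = 6.0954 m/s.

6.10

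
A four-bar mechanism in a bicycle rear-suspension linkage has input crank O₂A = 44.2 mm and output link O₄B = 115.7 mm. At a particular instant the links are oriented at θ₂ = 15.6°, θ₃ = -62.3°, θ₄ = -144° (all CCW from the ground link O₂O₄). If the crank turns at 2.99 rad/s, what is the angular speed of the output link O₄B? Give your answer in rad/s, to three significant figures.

1.13

ω₂ = 2.99 rad/s
Differentiating the loop-closure r₂e^{iθ₂}+r₃e^{iθ₃}=r₁+r₄e^{iθ₄} gives r₂ω₂e^{iθ₂}+r₃ω₃e^{iθ₃}=r₄ω₄e^{iθ₄}.
Eliminating the other unknown: ω₄ = r₂ω₂ sin(θ₂−θ₃) / [r₄ sin(θ₄−θ₃)].
Numerator sine = +0.97778; denominator sine = -0.98953.
Result = 0.0442·2.99·(+0.97778) / (0.1157·(-0.98953)) = -1.1287 rad/s; magnitude 1.1287 rad/s.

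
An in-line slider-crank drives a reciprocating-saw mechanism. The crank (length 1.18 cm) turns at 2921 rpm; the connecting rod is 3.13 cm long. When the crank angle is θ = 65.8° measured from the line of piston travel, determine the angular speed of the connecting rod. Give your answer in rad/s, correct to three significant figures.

50.3

ω = 305.9 rad/s (converted from 2921 rpm).
The rod makes angle φ with the slider axis where L sinφ = r sinθ; differentiating, L cosφ·φ̇ = r ω cosθ.
L cosφ = √(L² − r² sin²θ) = 0.029391 m.
|ω_rod| = r ω |cosθ| / √(L² − r² sin²θ) = 0.0118·305.9·0.40992/0.029391 = 50.341 rad/s.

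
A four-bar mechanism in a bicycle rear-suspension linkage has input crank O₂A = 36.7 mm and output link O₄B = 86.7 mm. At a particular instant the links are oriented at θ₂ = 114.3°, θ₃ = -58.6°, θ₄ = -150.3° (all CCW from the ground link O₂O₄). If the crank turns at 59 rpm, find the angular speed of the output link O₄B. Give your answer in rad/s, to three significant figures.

0.323

ω₂ = 6.178 rad/s (from 59 rpm).
Differentiating the loop-closure r₂e^{iθ₂}+r₃e^{iθ₃}=r₁+r₄e^{iθ₄} gives r₂ω₂e^{iθ₂}+r₃ω₃e^{iθ₃}=r₄ω₄e^{iθ₄}.
Eliminating the other unknown: ω₄ = r₂ω₂ sin(θ₂−θ₃) / [r₄ sin(θ₄−θ₃)].
Numerator sine = +0.12360; denominator sine = -0.99956.
Result = 0.0367·6.178·(+0.12360) / (0.0867·(-0.99956)) = -0.3234 rad/s; magnitude 0.3234 rad/s.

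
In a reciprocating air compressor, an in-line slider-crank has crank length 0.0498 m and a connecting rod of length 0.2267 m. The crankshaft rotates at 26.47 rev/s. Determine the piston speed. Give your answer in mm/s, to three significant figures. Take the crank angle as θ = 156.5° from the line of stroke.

ω = 2π·26.5 = 166.3 rad/s
For an in-line slider-crank, x = r cosθ + √(L² − r² sin²θ), so v = −rω sinθ·[1 + r cosθ/√(L² − r² sin²θ)].
With r = 0.0498 m, L = 0.2267 m, θ = 156.5°: √(L² − r² sin²θ) = 0.22583 m.
v = −0.0498·166.3·0.39875·[1 + 0.0498·-0.91706/0.22583] = -2.6348 m/s.
|v| = 2.6348 m/s = 2634.8 mm/s.

2630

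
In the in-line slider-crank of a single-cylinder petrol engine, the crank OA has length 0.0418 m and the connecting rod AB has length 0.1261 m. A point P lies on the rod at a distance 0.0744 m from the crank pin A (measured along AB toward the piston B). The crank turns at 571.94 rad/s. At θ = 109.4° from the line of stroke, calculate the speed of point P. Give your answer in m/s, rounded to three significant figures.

ω = 571.9 rad/s.  Crank-pin speed |V_A| = rω = 23.907 m/s, perpendicular to OA.
Rod angle: sinφ = −(r/L) sinθ ⇒ φ = -18.220°; ω_rod = −rω cosθ/√(L²−r²sin²θ) = +66.298 rad/s.
V_P = V_A + ω_rod × AP, with AP = 0.0744 m along the rod.
Components: V_Px = −rω sinθ − a·ω_rod·sinφ = -21.007 m/s;  V_Py = rω cosθ + a·ω_rod·cosφ = -3.2557 m/s.
|V_P| = √(V_Px² + V_Py²) = 21.258 m/s.

21.3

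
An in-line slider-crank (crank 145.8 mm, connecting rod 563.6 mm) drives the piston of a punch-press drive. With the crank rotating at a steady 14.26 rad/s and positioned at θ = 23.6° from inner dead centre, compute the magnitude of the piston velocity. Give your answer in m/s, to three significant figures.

1.03

ω = 14.26 rad/s
For an in-line slider-crank, x = r cosθ + √(L² − r² sin²θ), so v = −rω sinθ·[1 + r cosθ/√(L² − r² sin²θ)].
With r = 0.1458 m, L = 0.5636 m, θ = 23.6°: √(L² − r² sin²θ) = 0.56057 m.
v = −0.1458·14.26·0.40035·[1 + 0.1458·0.91636/0.56057] = -1.0308 m/s.
|v| = 1.0308 m/s.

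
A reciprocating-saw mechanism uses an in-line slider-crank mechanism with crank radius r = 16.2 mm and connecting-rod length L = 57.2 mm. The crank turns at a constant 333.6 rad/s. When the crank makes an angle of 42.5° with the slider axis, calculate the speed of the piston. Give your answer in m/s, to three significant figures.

4.43

ω = 333.6 rad/s
For an in-line slider-crank, x = r cosθ + √(L² − r² sin²θ), so v = −rω sinθ·[1 + r cosθ/√(L² − r² sin²θ)].
With r = 0.0162 m, L = 0.0572 m, θ = 42.5°: √(L² − r² sin²θ) = 0.056143 m.
v = −0.0162·333.6·0.67559·[1 + 0.0162·0.73728/0.056143] = -4.4278 m/s.
|v| = 4.4278 m/s.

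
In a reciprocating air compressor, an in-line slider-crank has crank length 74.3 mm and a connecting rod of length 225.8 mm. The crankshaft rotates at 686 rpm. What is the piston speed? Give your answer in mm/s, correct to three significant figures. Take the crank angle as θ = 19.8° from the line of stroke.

2370

ω = 2π·686/60 = 71.84 rad/s
For an in-line slider-crank, x = r cosθ + √(L² − r² sin²θ), so v = −rω sinθ·[1 + r cosθ/√(L² − r² sin²θ)].
With r = 0.0743 m, L = 0.2258 m, θ = 19.8°: √(L² − r² sin²θ) = 0.22439 m.
v = −0.0743·71.84·0.33874·[1 + 0.0743·0.94088/0.22439] = -2.3713 m/s.
|v| = 2.3713 m/s = 2371.3 mm/s.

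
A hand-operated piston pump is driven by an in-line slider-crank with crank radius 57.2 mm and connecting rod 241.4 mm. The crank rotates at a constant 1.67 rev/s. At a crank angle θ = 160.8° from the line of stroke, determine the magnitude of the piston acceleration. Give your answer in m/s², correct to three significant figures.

4.77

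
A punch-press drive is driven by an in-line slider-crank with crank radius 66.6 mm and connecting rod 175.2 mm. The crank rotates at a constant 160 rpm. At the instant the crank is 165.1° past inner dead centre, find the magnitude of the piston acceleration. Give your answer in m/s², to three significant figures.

ω = 2π·160/60 = 16.76 rad/s
x(θ) = r cosθ + √(L² − r² sin²θ); with ω constant, a = ω²·d²x/dθ².
d²x/dθ² = −r cosθ − r²(cos2θ)/√u − r⁴ sin²2θ/(4u^{3/2}),  u = L² − r² sin²θ = 0.0304018 m².
Substituting r = 0.0666 m, L = 0.1752 m, θ = 165.1°: d²x/dθ² = +0.042056 m.
a = ω²·d²x/dθ² = (16.76)²·(+0.042056) = +11.807 m/s²;  |a| = 11.807 m/s².

11.8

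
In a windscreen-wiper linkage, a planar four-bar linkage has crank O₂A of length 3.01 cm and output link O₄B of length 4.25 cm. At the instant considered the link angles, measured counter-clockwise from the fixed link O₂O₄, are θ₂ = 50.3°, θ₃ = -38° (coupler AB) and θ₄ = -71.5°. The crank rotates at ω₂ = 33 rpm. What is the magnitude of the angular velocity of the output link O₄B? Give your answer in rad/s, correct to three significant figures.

4.43

ω₂ = 3.456 rad/s (from 33 rpm).
Differentiating the loop-closure r₂e^{iθ₂}+r₃e^{iθ₃}=r₁+r₄e^{iθ₄} gives r₂ω₂e^{iθ₂}+r₃ω₃e^{iθ₃}=r₄ω₄e^{iθ₄}.
Eliminating the other unknown: ω₄ = r₂ω₂ sin(θ₂−θ₃) / [r₄ sin(θ₄−θ₃)].
Numerator sine = +0.99956; denominator sine = -0.55194.
Result = 0.0301·3.456·(+0.99956) / (0.0425·(-0.55194)) = -4.4324 rad/s; magnitude 4.4324 rad/s.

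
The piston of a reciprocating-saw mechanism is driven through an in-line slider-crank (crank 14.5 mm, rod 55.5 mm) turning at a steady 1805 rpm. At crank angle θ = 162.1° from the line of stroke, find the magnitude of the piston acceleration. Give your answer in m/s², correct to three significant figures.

382

ω = 2π·1805/60 = 189 rad/s
x(θ) = r cosθ + √(L² − r² sin²θ); with ω constant, a = ω²·d²x/dθ².
d²x/dθ² = −r cosθ − r²(cos2θ)/√u − r⁴ sin²2θ/(4u^{3/2}),  u = L² − r² sin²θ = 0.00306039 m².
Substituting r = 0.0145 m, L = 0.0555 m, θ = 162.1°: d²x/dθ² = +0.010693 m.
a = ω²·d²x/dθ² = (189)²·(+0.010693) = +382.05 m/s²;  |a| = 382.05 m/s².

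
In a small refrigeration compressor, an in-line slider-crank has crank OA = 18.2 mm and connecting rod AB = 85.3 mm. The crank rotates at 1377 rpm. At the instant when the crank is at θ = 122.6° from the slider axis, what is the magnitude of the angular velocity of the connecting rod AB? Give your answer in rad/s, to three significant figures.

16.9

ω = 144.2 rad/s (converted from 1377 rpm).
The rod makes angle φ with the slider axis where L sinφ = r sinθ; differentiating, L cosφ·φ̇ = r ω cosθ.
L cosφ = √(L² − r² sin²θ) = 0.083911 m.
|ω_rod| = r ω |cosθ| / √(L² − r² sin²θ) = 0.0182·144.2·0.53877/0.083911 = 16.851 rad/s.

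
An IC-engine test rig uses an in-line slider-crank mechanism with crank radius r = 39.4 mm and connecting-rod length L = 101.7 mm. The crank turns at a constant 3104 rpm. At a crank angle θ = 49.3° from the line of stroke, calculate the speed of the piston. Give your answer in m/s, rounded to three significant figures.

ω = 2π·3104/60 = 325.1 rad/s
For an in-line slider-crank, x = r cosθ + √(L² − r² sin²θ), so v = −rω sinθ·[1 + r cosθ/√(L² − r² sin²θ)].
With r = 0.0394 m, L = 0.1017 m, θ = 49.3°: √(L² − r² sin²θ) = 0.097214 m.
v = −0.0394·325.1·0.75813·[1 + 0.0394·0.65210/0.097214] = -12.275 m/s.
|v| = 12.275 m/s.

12.3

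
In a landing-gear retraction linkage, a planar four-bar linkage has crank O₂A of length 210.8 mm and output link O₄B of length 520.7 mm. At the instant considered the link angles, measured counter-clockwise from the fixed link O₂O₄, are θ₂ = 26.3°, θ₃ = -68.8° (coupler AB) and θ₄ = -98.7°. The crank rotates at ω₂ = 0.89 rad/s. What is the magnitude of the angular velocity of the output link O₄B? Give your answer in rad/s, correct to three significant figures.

ω₂ = 0.89 rad/s
Differentiating the loop-closure r₂e^{iθ₂}+r₃e^{iθ₃}=r₁+r₄e^{iθ₄} gives r₂ω₂e^{iθ₂}+r₃ω₃e^{iθ₃}=r₄ω₄e^{iθ₄}.
Eliminating the other unknown: ω₄ = r₂ω₂ sin(θ₂−θ₃) / [r₄ sin(θ₄−θ₃)].
Numerator sine = +0.99604; denominator sine = -0.49849.
Result = 0.2108·0.89·(+0.99604) / (0.5207·(-0.49849)) = -0.71994 rad/s; magnitude 0.71994 rad/s.

0.720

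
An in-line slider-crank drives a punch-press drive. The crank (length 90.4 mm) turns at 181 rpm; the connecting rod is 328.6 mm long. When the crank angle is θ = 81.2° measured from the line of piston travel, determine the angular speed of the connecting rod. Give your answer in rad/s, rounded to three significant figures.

0.829

ω = 18.95 rad/s (converted from 181 rpm).
The rod makes angle φ with the slider axis where L sinφ = r sinθ; differentiating, L cosφ·φ̇ = r ω cosθ.
L cosφ = √(L² − r² sin²θ) = 0.31622 m.
|ω_rod| = r ω |cosθ| / √(L² − r² sin²θ) = 0.0904·18.95·0.15299/0.31622 = 0.82896 rad/s.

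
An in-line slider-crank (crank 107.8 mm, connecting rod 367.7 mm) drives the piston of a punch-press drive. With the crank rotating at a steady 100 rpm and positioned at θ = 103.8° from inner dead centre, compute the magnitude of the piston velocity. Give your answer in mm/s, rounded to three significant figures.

ω = 2π·100/60 = 10.47 rad/s
For an in-line slider-crank, x = r cosθ + √(L² − r² sin²θ), so v = −rω sinθ·[1 + r cosθ/√(L² − r² sin²θ)].
With r = 0.1078 m, L = 0.3677 m, θ = 103.8°: √(L² − r² sin²θ) = 0.35248 m.
v = −0.1078·10.47·0.97113·[1 + 0.1078·-0.23853/0.35248] = -1.0163 m/s.
|v| = 1.0163 m/s = 1016.3 mm/s.

1020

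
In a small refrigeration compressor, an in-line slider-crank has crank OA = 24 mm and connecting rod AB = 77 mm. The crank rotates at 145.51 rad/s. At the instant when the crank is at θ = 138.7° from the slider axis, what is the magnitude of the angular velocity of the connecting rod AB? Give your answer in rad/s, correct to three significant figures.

34.8

ω = 145.5 rad/s
The rod makes angle φ with the slider axis where L sinφ = r sinθ; differentiating, L cosφ·φ̇ = r ω cosθ.
L cosφ = √(L² − r² sin²θ) = 0.075353 m.
|ω_rod| = r ω |cosθ| / √(L² − r² sin²θ) = 0.024·145.5·0.75126/0.075353 = 34.817 rad/s.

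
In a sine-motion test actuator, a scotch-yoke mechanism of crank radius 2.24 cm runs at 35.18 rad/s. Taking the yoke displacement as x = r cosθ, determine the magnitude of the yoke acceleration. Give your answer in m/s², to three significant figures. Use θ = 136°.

19.9

ω = 35.18 rad/s
x = r cosθ ⇒ ẍ = −rω² cosθ (ω constant).
|a| = rω²|cosθ| = 0.0224·(35.18)²·|cos 136°| = 19.942 m/s².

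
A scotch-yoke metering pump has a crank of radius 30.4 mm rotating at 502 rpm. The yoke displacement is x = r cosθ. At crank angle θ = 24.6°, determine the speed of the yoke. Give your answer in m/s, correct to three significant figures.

ω = 52.57 rad/s (from 502 rpm).
x = r cosθ ⇒ ẋ = −rω sinθ.
|v| = rω|sinθ| = 0.0304·52.57·|sin 24.6°| = 0.66526 m/s.

0.665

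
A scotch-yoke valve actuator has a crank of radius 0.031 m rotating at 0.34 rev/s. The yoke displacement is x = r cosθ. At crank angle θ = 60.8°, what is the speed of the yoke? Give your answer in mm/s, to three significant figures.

ω = 2.136 rad/s (from 0.34 rev/s).
x = r cosθ ⇒ ẋ = −rω sinθ.
|v| = rω|sinθ| = 0.031·2.136·|sin 60.8°| = 0.057809 m/s = 57.809 mm/s.

57.8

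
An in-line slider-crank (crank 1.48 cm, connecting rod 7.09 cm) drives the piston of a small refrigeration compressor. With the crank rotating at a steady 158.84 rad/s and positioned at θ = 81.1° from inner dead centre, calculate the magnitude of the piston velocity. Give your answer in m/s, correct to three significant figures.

ω = 158.8 rad/s
For an in-line slider-crank, x = r cosθ + √(L² − r² sin²θ), so v = −rω sinθ·[1 + r cosθ/√(L² − r² sin²θ)].
With r = 0.0148 m, L = 0.0709 m, θ = 81.1°: √(L² − r² sin²θ) = 0.069376 m.
v = −0.0148·158.8·0.98796·[1 + 0.0148·0.15471/0.069376] = -2.3992 m/s.
|v| = 2.3992 m/s.

2.40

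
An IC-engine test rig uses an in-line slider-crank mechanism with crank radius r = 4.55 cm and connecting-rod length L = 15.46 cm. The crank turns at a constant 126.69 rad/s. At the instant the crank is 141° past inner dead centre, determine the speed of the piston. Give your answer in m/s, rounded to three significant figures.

2.78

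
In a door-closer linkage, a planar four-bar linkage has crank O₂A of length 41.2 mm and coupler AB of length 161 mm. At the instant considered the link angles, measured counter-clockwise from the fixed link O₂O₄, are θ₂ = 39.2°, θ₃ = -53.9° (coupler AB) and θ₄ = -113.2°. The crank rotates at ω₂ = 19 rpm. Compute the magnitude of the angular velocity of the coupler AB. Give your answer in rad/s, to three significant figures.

ω₂ = 1.99 rad/s (from 19 rpm).
Differentiating the loop-closure r₂e^{iθ₂}+r₃e^{iθ₃}=r₁+r₄e^{iθ₄} gives r₂ω₂e^{iθ₂}+r₃ω₃e^{iθ₃}=r₄ω₄e^{iθ₄}.
Eliminating the other unknown: ω₃ = r₂ω₂ sin(θ₄−θ₂) / [r₃ sin(θ₃−θ₄)].
Numerator sine = -0.46330; denominator sine = +0.85985.
Result = 0.0412·1.99·(-0.46330) / (0.161·(+0.85985)) = -0.27434 rad/s; magnitude 0.27434 rad/s.

0.274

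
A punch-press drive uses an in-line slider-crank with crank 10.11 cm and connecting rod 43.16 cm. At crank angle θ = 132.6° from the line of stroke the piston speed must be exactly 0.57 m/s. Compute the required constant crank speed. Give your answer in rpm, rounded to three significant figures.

87.2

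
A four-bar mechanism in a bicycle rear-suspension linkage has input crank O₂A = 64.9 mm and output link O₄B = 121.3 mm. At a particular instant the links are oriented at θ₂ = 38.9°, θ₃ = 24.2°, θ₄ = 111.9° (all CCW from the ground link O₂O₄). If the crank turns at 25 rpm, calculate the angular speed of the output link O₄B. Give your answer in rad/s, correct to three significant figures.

0.356

ω₂ = 2.618 rad/s (from 25 rpm).
Differentiating the loop-closure r₂e^{iθ₂}+r₃e^{iθ₃}=r₁+r₄e^{iθ₄} gives r₂ω₂e^{iθ₂}+r₃ω₃e^{iθ₃}=r₄ω₄e^{iθ₄}.
Eliminating the other unknown: ω₄ = r₂ω₂ sin(θ₂−θ₃) / [r₄ sin(θ₄−θ₃)].
Numerator sine = +0.25376; denominator sine = +0.99919.
Result = 0.0649·2.618·(+0.25376) / (0.1213·(+0.99919)) = +0.35573 rad/s; magnitude 0.35573 rad/s.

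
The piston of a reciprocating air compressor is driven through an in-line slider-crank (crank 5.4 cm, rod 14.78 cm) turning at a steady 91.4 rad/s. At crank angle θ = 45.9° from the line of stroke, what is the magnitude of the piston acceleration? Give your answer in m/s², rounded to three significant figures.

ω = 91.4 rad/s
x(θ) = r cosθ + √(L² − r² sin²θ); with ω constant, a = ω²·d²x/dθ².
d²x/dθ² = −r cosθ − r²(cos2θ)/√u − r⁴ sin²2θ/(4u^{3/2}),  u = L² − r² sin²θ = 0.020341 m².
Substituting r = 0.054 m, L = 0.1478 m, θ = 45.9°: d²x/dθ² = -0.037669 m.
a = ω²·d²x/dθ² = (91.4)²·(-0.037669) = -314.69 m/s²;  |a| = 314.69 m/s².

315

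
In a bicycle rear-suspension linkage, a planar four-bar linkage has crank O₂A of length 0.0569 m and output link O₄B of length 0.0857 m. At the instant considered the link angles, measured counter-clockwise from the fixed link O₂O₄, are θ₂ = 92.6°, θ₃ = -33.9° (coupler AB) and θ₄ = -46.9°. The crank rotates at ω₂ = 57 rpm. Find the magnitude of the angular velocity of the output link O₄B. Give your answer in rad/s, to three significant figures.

ω₂ = 5.969 rad/s (from 57 rpm).
Differentiating the loop-closure r₂e^{iθ₂}+r₃e^{iθ₃}=r₁+r₄e^{iθ₄} gives r₂ω₂e^{iθ₂}+r₃ω₃e^{iθ₃}=r₄ω₄e^{iθ₄}.
Eliminating the other unknown: ω₄ = r₂ω₂ sin(θ₂−θ₃) / [r₄ sin(θ₄−θ₃)].
Numerator sine = +0.80386; denominator sine = -0.22495.
Result = 0.0569·5.969·(+0.80386) / (0.0857·(-0.22495)) = -14.162 rad/s; magnitude 14.162 rad/s.

14.2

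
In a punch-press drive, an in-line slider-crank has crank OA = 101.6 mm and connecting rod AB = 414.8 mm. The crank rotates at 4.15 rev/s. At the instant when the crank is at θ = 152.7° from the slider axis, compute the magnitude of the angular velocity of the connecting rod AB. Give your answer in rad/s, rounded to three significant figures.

ω = 26.08 rad/s (converted from 4.15 rev/s).
The rod makes angle φ with the slider axis where L sinφ = r sinθ; differentiating, L cosφ·φ̇ = r ω cosθ.
L cosφ = √(L² − r² sin²θ) = 0.41217 m.
|ω_rod| = r ω |cosθ| / √(L² − r² sin²θ) = 0.1016·26.08·0.88862/0.41217 = 5.7116 rad/s.

5.71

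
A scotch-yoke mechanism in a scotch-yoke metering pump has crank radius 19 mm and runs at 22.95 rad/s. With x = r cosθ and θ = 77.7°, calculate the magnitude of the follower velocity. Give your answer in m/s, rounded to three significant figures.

0.426

ω = 22.95 rad/s
x = r cosθ ⇒ ẋ = −rω sinθ.
|v| = rω|sinθ| = 0.019·22.95·|sin 77.7°| = 0.42604 m/s.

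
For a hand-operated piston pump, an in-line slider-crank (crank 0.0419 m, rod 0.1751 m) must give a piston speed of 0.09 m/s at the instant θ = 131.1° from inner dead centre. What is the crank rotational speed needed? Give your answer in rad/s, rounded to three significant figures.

3.39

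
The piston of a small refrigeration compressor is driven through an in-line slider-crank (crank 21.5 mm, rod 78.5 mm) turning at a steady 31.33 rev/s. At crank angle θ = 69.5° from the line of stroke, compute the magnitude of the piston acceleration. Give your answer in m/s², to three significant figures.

116

ω = 2π·31.3 = 196.9 rad/s
x(θ) = r cosθ + √(L² − r² sin²θ); with ω constant, a = ω²·d²x/dθ².
d²x/dθ² = −r cosθ − r²(cos2θ)/√u − r⁴ sin²2θ/(4u^{3/2}),  u = L² − r² sin²θ = 0.00575669 m².
Substituting r = 0.0215 m, L = 0.0785 m, θ = 69.5°: d²x/dθ² = -0.0029841 m.
a = ω²·d²x/dθ² = (196.9)²·(-0.0029841) = -115.64 m/s²;  |a| = 115.64 m/s².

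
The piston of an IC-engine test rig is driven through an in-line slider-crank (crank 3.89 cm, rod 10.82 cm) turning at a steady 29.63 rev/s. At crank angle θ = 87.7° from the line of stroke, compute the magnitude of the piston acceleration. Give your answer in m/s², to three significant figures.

ω = 2π·29.6 = 186.2 rad/s
x(θ) = r cosθ + √(L² − r² sin²θ); with ω constant, a = ω²·d²x/dθ².
d²x/dθ² = −r cosθ − r²(cos2θ)/√u − r⁴ sin²2θ/(4u^{3/2}),  u = L² − r² sin²θ = 0.0101965 m².
Substituting r = 0.0389 m, L = 0.1082 m, θ = 87.7°: d²x/dθ² = +0.013373 m.
a = ω²·d²x/dθ² = (186.2)²·(+0.013373) = +463.49 m/s²;  |a| = 463.49 m/s².

463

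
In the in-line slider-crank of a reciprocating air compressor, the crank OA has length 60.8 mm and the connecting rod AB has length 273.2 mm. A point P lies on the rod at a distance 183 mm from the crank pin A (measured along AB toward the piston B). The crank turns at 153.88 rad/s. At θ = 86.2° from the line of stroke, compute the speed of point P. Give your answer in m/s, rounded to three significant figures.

ω = 153.9 rad/s.  Crank-pin speed |V_A| = rω = 9.3559 m/s, perpendicular to OA.
Rod angle: sinφ = −(r/L) sinθ ⇒ φ = -12.830°; ω_rod = −rω cosθ/√(L²−r²sin²θ) = -2.3277 rad/s.
V_P = V_A + ω_rod × AP, with AP = 0.183 m along the rod.
Components: V_Px = −rω sinθ − a·ω_rod·sinφ = -9.4299 m/s;  V_Py = rω cosθ + a·ω_rod·cosφ = +0.20472 m/s.
|V_P| = √(V_Px² + V_Py²) = 9.4321 m/s.

9.43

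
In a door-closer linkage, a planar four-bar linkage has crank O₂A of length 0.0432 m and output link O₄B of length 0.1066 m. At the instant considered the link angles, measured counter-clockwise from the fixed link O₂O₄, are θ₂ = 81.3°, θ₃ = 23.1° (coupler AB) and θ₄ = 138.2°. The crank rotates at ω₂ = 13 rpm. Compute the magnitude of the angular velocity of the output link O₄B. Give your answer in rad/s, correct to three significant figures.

0.518

ω₂ = 1.361 rad/s (from 13 rpm).
Differentiating the loop-closure r₂e^{iθ₂}+r₃e^{iθ₃}=r₁+r₄e^{iθ₄} gives r₂ω₂e^{iθ₂}+r₃ω₃e^{iθ₃}=r₄ω₄e^{iθ₄}.
Eliminating the other unknown: ω₄ = r₂ω₂ sin(θ₂−θ₃) / [r₄ sin(θ₄−θ₃)].
Numerator sine = +0.84989; denominator sine = +0.90557.
Result = 0.0432·1.361·(+0.84989) / (0.1066·(+0.90557)) = +0.51778 rad/s; magnitude 0.51778 rad/s.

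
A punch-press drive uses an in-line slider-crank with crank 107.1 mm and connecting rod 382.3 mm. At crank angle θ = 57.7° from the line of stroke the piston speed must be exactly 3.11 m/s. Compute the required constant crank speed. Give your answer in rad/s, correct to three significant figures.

For an in-line slider-crank, |v_piston| = rω|sinθ|·[1 + r cosθ/√(L² − r² sin²θ)].
With r = 0.1071 m, L = 0.3823 m, θ = 57.7°: the bracketed kinematic factor |dx/dθ| = 0.10448 m.
ω = v/|dx/dθ| = 3.11/0.10448 = 29.768 rad/s.

29.8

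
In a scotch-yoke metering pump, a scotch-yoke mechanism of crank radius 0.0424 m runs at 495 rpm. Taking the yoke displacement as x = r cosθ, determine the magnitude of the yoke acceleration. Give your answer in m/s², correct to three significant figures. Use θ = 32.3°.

ω = 51.84 rad/s (from 495 rpm).
x = r cosθ ⇒ ẍ = −rω² cosθ (ω constant).
|a| = rω²|cosθ| = 0.0424·(51.84)²·|cos 32.3°| = 96.3 m/s².

96.3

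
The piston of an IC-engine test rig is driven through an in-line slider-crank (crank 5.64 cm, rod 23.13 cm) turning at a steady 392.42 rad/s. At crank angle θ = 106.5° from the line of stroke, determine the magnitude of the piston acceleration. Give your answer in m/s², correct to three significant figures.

4280

ω = 392.4 rad/s
x(θ) = r cosθ + √(L² − r² sin²θ); with ω constant, a = ω²·d²x/dθ².
d²x/dθ² = −r cosθ − r²(cos2θ)/√u − r⁴ sin²2θ/(4u^{3/2}),  u = L² − r² sin²θ = 0.0505753 m².
Substituting r = 0.0564 m, L = 0.2313 m, θ = 106.5°: d²x/dθ² = +0.027815 m.
a = ω²·d²x/dθ² = (392.4)²·(+0.027815) = +4283.3 m/s²;  |a| = 4283.3 m/s².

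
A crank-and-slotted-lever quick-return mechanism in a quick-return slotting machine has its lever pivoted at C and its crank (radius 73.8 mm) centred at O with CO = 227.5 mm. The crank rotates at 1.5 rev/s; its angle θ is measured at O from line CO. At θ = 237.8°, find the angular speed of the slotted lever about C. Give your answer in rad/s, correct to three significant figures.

ω = 9.425 rad/s (from 1.5 rev/s).
Crank pin A relative to C: A = (d + r cosθ, r sinθ); lever angle φ = atan2(r sinθ, d + r cosθ).
Differentiating tanφ: φ̇ = rω(d cosθ + r)/(d² + r² + 2dr cosθ).
d² + r² + 2dr cosθ = |CA|² = 0.0393092 m²;  d cosθ + r = -0.047429 m.
|ω_lever| = |0.0738·9.425·-0.047429| / 0.0393092 = 0.83923 rad/s.

0.839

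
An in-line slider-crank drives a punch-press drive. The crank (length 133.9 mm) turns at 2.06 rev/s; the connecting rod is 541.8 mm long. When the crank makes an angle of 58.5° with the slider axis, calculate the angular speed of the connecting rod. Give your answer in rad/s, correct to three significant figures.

ω = 12.94 rad/s (converted from 2.06 rev/s).
The rod makes angle φ with the slider axis where L sinφ = r sinθ; differentiating, L cosφ·φ̇ = r ω cosθ.
L cosφ = √(L² − r² sin²θ) = 0.52963 m.
|ω_rod| = r ω |cosθ| / √(L² − r² sin²θ) = 0.1339·12.94·0.52250/0.52963 = 1.7098 rad/s.

1.71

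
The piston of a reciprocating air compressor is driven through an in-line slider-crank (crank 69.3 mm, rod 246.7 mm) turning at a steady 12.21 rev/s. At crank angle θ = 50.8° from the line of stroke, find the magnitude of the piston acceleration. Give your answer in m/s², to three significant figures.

237

ω = 2π·12.2 = 76.72 rad/s
x(θ) = r cosθ + √(L² − r² sin²θ); with ω constant, a = ω²·d²x/dθ².
d²x/dθ² = −r cosθ − r²(cos2θ)/√u − r⁴ sin²2θ/(4u^{3/2}),  u = L² − r² sin²θ = 0.0579768 m².
Substituting r = 0.0693 m, L = 0.2467 m, θ = 50.8°: d²x/dθ² = -0.040185 m.
a = ω²·d²x/dθ² = (76.72)²·(-0.040185) = -236.52 m/s²;  |a| = 236.52 m/s².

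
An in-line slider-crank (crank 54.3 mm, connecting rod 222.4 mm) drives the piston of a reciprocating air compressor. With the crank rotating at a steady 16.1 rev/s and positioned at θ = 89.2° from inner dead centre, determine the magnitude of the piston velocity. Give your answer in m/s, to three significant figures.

5.51

ω = 2π·16.1 = 101.2 rad/s
For an in-line slider-crank, x = r cosθ + √(L² − r² sin²θ), so v = −rω sinθ·[1 + r cosθ/√(L² − r² sin²θ)].
With r = 0.0543 m, L = 0.2224 m, θ = 89.2°: √(L² − r² sin²θ) = 0.21567 m.
v = −0.0543·101.2·0.99990·[1 + 0.0543·0.01396/0.21567] = -5.5117 m/s.
|v| = 5.5117 m/s.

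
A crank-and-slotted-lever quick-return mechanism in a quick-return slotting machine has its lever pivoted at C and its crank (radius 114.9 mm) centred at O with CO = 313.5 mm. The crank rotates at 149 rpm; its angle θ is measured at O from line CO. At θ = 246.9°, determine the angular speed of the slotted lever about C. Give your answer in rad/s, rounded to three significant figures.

ω = 15.6 rad/s (from 149 rpm).
Crank pin A relative to C: A = (d + r cosθ, r sinθ); lever angle φ = atan2(r sinθ, d + r cosθ).
Differentiating tanφ: φ̇ = rω(d cosθ + r)/(d² + r² + 2dr cosθ).
d² + r² + 2dr cosθ = |CA|² = 0.0832194 m²;  d cosθ + r = -0.0080977 m.
|ω_lever| = |0.1149·15.6·-0.0080977| / 0.0832194 = 0.17445 rad/s.

0.174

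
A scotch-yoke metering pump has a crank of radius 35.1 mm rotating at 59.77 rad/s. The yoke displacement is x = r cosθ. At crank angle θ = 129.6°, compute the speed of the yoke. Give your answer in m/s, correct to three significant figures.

1.62

ω = 59.77 rad/s
x = r cosθ ⇒ ẋ = −rω sinθ.
|v| = rω|sinθ| = 0.0351·59.77·|sin 129.6°| = 1.6165 m/s.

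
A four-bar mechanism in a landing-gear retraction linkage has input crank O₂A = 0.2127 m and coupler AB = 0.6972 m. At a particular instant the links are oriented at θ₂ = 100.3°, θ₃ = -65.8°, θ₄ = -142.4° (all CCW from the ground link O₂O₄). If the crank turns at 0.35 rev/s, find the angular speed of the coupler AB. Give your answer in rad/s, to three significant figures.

ω₂ = 2.199 rad/s (from 0.35 rev/s).
Differentiating the loop-closure r₂e^{iθ₂}+r₃e^{iθ₃}=r₁+r₄e^{iθ₄} gives r₂ω₂e^{iθ₂}+r₃ω₃e^{iθ₃}=r₄ω₄e^{iθ₄}.
Eliminating the other unknown: ω₃ = r₂ω₂ sin(θ₄−θ₂) / [r₃ sin(θ₃−θ₄)].
Numerator sine = +0.88862; denominator sine = +0.97278.
Result = 0.2127·2.199·(+0.88862) / (0.6972·(+0.97278)) = +0.61286 rad/s; magnitude 0.61286 rad/s.

0.613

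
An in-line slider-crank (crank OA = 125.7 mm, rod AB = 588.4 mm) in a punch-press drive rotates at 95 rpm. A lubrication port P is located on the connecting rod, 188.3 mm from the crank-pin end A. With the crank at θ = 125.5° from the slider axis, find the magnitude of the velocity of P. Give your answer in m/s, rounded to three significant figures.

1.09

ω = 9.948 rad/s.  Crank-pin speed |V_A| = rω = 1.2505 m/s, perpendicular to OA.
Rod angle: sinφ = −(r/L) sinθ ⇒ φ = -10.016°; ω_rod = −rω cosθ/√(L²−r²sin²θ) = +1.2533 rad/s.
V_P = V_A + ω_rod × AP, with AP = 0.1883 m along the rod.
Components: V_Px = −rω sinθ − a·ω_rod·sinφ = -0.97702 m/s;  V_Py = rω cosθ + a·ω_rod·cosφ = -0.49378 m/s.
|V_P| = √(V_Px² + V_Py²) = 1.0947 m/s.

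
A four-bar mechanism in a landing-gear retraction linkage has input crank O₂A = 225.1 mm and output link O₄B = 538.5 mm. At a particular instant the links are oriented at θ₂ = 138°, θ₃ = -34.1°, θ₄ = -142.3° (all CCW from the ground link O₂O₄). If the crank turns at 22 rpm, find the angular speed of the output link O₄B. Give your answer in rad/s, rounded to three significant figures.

ω₂ = 2.304 rad/s (from 22 rpm).
Differentiating the loop-closure r₂e^{iθ₂}+r₃e^{iθ₃}=r₁+r₄e^{iθ₄} gives r₂ω₂e^{iθ₂}+r₃ω₃e^{iθ₃}=r₄ω₄e^{iθ₄}.
Eliminating the other unknown: ω₄ = r₂ω₂ sin(θ₂−θ₃) / [r₄ sin(θ₄−θ₃)].
Numerator sine = +0.13744; denominator sine = -0.94997.
Result = 0.2251·2.304·(+0.13744) / (0.5385·(-0.94997)) = -0.13933 rad/s; magnitude 0.13933 rad/s.

0.139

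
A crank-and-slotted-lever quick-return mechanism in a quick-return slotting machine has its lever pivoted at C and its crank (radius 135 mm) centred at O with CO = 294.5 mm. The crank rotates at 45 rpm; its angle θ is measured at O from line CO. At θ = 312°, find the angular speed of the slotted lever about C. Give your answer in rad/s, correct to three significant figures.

1.34

ω = 4.712 rad/s (from 45 rpm).
Crank pin A relative to C: A = (d + r cosθ, r sinθ); lever angle φ = atan2(r sinθ, d + r cosθ).
Differentiating tanφ: φ̇ = rω(d cosθ + r)/(d² + r² + 2dr cosθ).
d² + r² + 2dr cosθ = |CA|² = 0.158161 m²;  d cosθ + r = +0.33206 m.
|ω_lever| = |0.135·4.712·+0.33206| / 0.158161 = 1.3356 rad/s.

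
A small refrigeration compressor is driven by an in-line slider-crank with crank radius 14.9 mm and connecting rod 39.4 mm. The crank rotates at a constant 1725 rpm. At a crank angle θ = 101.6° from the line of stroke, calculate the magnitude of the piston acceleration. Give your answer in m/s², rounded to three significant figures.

ω = 2π·1725/60 = 180.6 rad/s
x(θ) = r cosθ + √(L² − r² sin²θ); with ω constant, a = ω²·d²x/dθ².
d²x/dθ² = −r cosθ − r²(cos2θ)/√u − r⁴ sin²2θ/(4u^{3/2}),  u = L² − r² sin²θ = 0.00133933 m².
Substituting r = 0.0149 m, L = 0.0394 m, θ = 101.6°: d²x/dθ² = +0.0085329 m.
a = ω²·d²x/dθ² = (180.6)²·(+0.0085329) = +278.44 m/s²;  |a| = 278.44 m/s².

278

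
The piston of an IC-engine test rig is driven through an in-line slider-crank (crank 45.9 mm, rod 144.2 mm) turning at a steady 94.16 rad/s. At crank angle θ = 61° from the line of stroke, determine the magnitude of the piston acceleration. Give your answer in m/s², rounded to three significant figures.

ω = 94.16 rad/s
x(θ) = r cosθ + √(L² − r² sin²θ); with ω constant, a = ω²·d²x/dθ².
d²x/dθ² = −r cosθ − r²(cos2θ)/√u − r⁴ sin²2θ/(4u^{3/2}),  u = L² − r² sin²θ = 0.019182 m².
Substituting r = 0.0459 m, L = 0.1442 m, θ = 61°: d²x/dθ² = -0.014492 m.
a = ω²·d²x/dθ² = (94.16)²·(-0.014492) = -128.49 m/s²;  |a| = 128.49 m/s².

128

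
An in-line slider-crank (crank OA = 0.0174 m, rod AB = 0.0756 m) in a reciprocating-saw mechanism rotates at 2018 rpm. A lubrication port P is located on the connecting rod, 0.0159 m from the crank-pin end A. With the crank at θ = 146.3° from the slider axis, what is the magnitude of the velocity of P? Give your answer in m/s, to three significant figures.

3.11

ω = 211.3 rad/s.  Crank-pin speed |V_A| = rω = 3.677 m/s, perpendicular to OA.
Rod angle: sinφ = −(r/L) sinθ ⇒ φ = -7.337°; ω_rod = −rω cosθ/√(L²−r²sin²θ) = +40.799 rad/s.
V_P = V_A + ω_rod × AP, with AP = 0.0159 m along the rod.
Components: V_Px = −rω sinθ − a·ω_rod·sinφ = -1.9573 m/s;  V_Py = rω cosθ + a·ω_rod·cosφ = -2.4157 m/s.
|V_P| = √(V_Px² + V_Py²) = 3.1092 m/s.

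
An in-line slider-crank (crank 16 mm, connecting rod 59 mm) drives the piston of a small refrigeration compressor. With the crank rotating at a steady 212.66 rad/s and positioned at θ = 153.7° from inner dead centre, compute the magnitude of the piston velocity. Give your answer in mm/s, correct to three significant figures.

ω = 212.7 rad/s
For an in-line slider-crank, x = r cosθ + √(L² − r² sin²θ), so v = −rω sinθ·[1 + r cosθ/√(L² − r² sin²θ)].
With r = 0.016 m, L = 0.059 m, θ = 153.7°: √(L² − r² sin²θ) = 0.058573 m.
v = −0.016·212.7·0.44307·[1 + 0.016·-0.89649/0.058573] = -1.1384 m/s.
|v| = 1.1384 m/s = 1138.4 mm/s.

1140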